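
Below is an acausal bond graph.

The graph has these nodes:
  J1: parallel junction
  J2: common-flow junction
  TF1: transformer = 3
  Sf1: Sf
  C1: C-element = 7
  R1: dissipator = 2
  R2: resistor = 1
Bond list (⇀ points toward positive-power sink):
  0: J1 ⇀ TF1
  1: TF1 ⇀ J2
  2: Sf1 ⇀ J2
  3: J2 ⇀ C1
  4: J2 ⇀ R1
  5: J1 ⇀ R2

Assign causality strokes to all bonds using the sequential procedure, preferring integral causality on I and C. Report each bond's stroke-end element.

b0 stroke→TF1
b1 stroke→J2
b2 stroke→Sf1
b3 stroke→J2
b4 stroke→J2
b5 stroke→J1

β2 →Sf1  (Sf1: flow source, stroke at near end)
β1 →J2  (common-f at J2 fixed by 2)
β3 →J2  (1-jn J2 has f-setter on 2)
β4 →J2  (1-jn J2 has f-setter on 2)
β0 →TF1  (TF1: transformer flips bond 1)
β5 →J1  (J1 needs exactly one e-in)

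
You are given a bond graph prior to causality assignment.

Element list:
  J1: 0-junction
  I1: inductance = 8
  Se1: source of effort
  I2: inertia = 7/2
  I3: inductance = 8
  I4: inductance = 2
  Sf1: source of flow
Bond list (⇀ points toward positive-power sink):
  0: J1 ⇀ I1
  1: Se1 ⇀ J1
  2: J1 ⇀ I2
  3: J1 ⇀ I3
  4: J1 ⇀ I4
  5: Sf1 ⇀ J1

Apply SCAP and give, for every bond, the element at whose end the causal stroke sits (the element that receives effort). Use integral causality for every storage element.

b1 →J1  (Se1: effort source, stroke at far end)
b5 →Sf1  (source Sf1 imposes f)
b0 →I1  (J1: bond 1 brought effort, rest push out)
b2 →I2  (common-e at J1 fixed by 1)
b3 →I3  (common-e at J1 fixed by 1)
b4 →I4  (common-e at J1 fixed by 1)

β0 →I1
β1 →J1
β2 →I2
β3 →I3
β4 →I4
β5 →Sf1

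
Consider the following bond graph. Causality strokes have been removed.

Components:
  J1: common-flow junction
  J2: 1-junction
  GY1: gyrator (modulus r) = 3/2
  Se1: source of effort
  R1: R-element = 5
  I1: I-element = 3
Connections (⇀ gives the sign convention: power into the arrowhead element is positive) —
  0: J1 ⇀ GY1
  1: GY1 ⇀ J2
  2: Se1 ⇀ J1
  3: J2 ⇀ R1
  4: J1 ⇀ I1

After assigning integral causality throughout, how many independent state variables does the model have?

β2 stroke at J1  (Se1: effort source, stroke at far end)
β4 stroke at I1  (prefer integral on I1)
β0 stroke at J1  (J1: bond 4 brought flow, rest push out)
β1 stroke at J2  (through GY1, causality inverts; strokes same side of GY1)
β3 stroke at R1  (J2 needs exactly one f-in)

1  (I1 all integral)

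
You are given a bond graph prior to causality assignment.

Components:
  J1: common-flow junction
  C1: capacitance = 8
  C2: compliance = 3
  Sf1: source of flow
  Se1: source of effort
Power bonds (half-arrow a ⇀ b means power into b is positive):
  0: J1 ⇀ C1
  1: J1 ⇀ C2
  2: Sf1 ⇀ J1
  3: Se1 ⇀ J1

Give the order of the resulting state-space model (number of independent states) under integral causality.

2  (C1, C2 all integral)

bond 2 stroke at Sf1  (Sf1 fixes flow; stroke at Sf1)
bond 3 stroke at J1  (Se1: effort source, stroke at far end)
bond 0 stroke at J1  (J1: bond 2 brought flow, rest push out)
bond 1 stroke at J1  (1-jn J1 has f-setter on 2)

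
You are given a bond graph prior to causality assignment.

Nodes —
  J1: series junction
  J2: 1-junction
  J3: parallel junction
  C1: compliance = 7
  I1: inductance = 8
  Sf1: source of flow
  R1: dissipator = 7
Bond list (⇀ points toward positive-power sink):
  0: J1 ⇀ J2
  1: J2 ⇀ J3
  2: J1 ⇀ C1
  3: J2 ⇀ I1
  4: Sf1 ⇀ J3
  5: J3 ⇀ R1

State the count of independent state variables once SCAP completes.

b4 →Sf1  (source Sf1 imposes f)
b2 →J1  (C1 integral (e out))
b0 →J2  (J1: last free bond brings flow in)
b3 →I1  (I1 outputs flow p/I1)
b1 →J2  (common-f at J2 fixed by 3)
b5 →J3  (only one effort-in slot at J3)

2  (C1, I1 all integral)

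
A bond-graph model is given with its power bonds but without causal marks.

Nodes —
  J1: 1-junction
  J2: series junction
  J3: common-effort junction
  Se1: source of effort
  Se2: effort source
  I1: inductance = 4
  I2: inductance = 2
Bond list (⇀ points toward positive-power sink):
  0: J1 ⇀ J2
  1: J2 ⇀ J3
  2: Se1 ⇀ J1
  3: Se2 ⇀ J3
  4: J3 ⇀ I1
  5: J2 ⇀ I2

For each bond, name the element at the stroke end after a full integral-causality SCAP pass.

bond 0 stroke→J2
bond 1 stroke→J2
bond 2 stroke→J1
bond 3 stroke→J3
bond 4 stroke→I1
bond 5 stroke→I2

β2 |J1  (Se1: effort source, stroke at far end)
β3 |J3  (Se2: effort source, stroke at far end)
β0 |J2  (only one flow-in slot at J1)
β1 |J2  (J3: bond 3 brought effort, rest push out)
β4 |I1  (common-e at J3 fixed by 3)
β5 |I2  (J2 needs exactly one f-in)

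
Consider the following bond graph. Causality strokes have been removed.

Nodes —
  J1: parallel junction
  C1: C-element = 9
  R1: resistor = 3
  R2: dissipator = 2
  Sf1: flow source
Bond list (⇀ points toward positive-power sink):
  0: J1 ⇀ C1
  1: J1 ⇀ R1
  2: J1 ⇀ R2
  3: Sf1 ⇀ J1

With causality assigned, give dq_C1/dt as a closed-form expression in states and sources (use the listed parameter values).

b3 stroke at Sf1  (Sf1: flow source, stroke at near end)
b0 stroke at J1  (C1: C, integral causality)
b1 stroke at R1  (common-e at J1 fixed by 0)
b2 stroke at R2  (common-e at J1 fixed by 0)

dq_C1/dt = F_Sf1 - 5*q_C1/54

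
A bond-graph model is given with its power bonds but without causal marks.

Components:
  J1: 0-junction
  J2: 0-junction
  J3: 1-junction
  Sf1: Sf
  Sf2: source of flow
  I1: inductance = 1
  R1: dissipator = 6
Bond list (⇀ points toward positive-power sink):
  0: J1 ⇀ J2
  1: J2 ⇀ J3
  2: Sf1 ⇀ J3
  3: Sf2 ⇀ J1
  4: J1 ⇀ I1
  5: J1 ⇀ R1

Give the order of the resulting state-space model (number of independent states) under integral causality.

1  (I1 all integral)

β2 →Sf1  (Sf1 (Sf) sets flow on bond)
β3 →Sf2  (Sf2 fixes flow; stroke at Sf2)
β1 →J3  (J3: bond 2 brought flow, rest push out)
β0 →J2  (J2 needs exactly one e-in)
β4 →I1  (I1 outputs flow p/I1)
β5 →J1  (closing 0-jn rule on J1)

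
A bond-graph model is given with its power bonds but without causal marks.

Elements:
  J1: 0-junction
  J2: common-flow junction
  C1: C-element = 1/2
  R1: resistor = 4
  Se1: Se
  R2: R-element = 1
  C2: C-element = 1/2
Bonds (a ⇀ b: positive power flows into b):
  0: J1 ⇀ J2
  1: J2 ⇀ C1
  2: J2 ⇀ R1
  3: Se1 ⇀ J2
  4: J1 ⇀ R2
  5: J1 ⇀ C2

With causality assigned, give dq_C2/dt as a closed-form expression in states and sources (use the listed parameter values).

dq_C2/dt = -E_Se1/4 + q_C1/2 - 5*q_C2/2

#3 |J2  (Se1 fixes effort; stroke away)
#1 |J2  (prefer integral on C1)
#5 |J1  (C2 outputs effort q/C2)
#0 |J2  (0-jn J1 has e-setter on 5)
#4 |R2  (0-jn J1 has e-setter on 5)
#2 |R1  (J2 needs exactly one f-in)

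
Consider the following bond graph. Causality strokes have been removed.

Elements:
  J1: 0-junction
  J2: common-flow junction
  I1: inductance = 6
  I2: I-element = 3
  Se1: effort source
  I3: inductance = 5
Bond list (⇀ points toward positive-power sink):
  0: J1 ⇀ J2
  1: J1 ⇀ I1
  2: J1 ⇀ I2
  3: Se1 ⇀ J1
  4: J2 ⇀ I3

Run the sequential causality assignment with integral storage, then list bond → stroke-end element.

bond 0 →J2
bond 1 →I1
bond 2 →I2
bond 3 →J1
bond 4 →I3

bond 3 →J1  (Se1: effort source, stroke at far end)
bond 0 →J2  (J1 effort already set via bond 3)
bond 1 →I1  (0-jn J1 has e-setter on 3)
bond 2 →I2  (J1 effort already set via bond 3)
bond 4 →I3  (only one flow-in slot at J2)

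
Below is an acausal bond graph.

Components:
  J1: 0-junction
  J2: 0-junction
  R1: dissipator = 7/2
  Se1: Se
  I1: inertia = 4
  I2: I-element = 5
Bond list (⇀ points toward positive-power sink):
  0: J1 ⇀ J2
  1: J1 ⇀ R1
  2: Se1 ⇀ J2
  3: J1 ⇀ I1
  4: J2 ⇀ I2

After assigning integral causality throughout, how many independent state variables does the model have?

b2 →J2  (Se1: effort source, stroke at far end)
b0 →J1  (common-e at J2 fixed by 2)
b4 →I2  (J2: bond 2 brought effort, rest push out)
b1 →R1  (J1 effort already set via bond 0)
b3 →I1  (0-jn J1 has e-setter on 0)

2  (I1, I2 all integral)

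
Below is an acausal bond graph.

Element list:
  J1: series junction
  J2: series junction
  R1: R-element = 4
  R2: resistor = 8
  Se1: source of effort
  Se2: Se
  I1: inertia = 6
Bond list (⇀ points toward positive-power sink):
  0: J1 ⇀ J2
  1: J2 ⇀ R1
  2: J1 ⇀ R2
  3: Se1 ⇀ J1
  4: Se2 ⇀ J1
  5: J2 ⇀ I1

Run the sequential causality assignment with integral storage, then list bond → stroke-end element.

#0 |J2
#1 |J2
#2 |J1
#3 |J1
#4 |J1
#5 |I1

b3 stroke at J1  (source Se1 imposes e)
b4 stroke at J1  (Se2 (Se) sets effort on bond)
b5 stroke at I1  (prefer integral on I1)
b0 stroke at J2  (J2: bond 5 brought flow, rest push out)
b1 stroke at J2  (1-jn J2 has f-setter on 5)
b2 stroke at J1  (1-jn J1 has f-setter on 0)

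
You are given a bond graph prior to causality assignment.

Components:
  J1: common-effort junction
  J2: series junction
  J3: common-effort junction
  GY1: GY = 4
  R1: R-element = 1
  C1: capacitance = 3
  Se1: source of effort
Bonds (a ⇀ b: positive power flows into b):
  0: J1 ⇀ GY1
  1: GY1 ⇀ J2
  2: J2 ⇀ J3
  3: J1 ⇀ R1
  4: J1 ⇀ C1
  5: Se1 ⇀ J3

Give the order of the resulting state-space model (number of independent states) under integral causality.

bond 5 stroke→J3  (Se1: effort source, stroke at far end)
bond 2 stroke→J2  (J3: bond 5 brought effort, rest push out)
bond 1 stroke→GY1  (J2 needs exactly one f-in)
bond 0 stroke→GY1  (through GY1, causality inverts; strokes same side of GY1)
bond 4 stroke→J1  (prefer integral on C1)
bond 3 stroke→R1  (J1: bond 4 brought effort, rest push out)

1  (C1 all integral)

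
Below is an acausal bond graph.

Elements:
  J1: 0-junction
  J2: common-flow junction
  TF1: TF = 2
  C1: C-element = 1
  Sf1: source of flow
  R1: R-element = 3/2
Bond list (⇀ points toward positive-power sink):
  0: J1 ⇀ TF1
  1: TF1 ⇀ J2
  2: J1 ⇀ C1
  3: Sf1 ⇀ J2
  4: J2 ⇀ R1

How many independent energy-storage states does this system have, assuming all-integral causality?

1  (C1 all integral)

bond 3 |Sf1  (Sf1 (Sf) sets flow on bond)
bond 1 |J2  (J2 flow already set via bond 3)
bond 4 |J2  (J2: bond 3 brought flow, rest push out)
bond 0 |TF1  (TF1 one-in-one-out from 1)
bond 2 |J1  (only one effort-in slot at J1)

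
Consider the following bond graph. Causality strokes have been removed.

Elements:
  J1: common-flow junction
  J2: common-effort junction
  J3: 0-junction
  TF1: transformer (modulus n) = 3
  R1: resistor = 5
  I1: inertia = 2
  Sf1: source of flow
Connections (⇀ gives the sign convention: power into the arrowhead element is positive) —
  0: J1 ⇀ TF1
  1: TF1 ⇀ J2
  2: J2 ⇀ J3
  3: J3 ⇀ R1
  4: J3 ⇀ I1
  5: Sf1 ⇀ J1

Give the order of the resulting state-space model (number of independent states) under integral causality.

β5 →Sf1  (Sf1 (Sf) sets flow on bond)
β0 →J1  (1-jn J1 has f-setter on 5)
β1 →TF1  (TF1 one-in-one-out from 0)
β2 →J2  (only one effort-in slot at J2)
β4 →I1  (I1: I, integral causality)
β3 →J3  (only one effort-in slot at J3)

1  (I1 all integral)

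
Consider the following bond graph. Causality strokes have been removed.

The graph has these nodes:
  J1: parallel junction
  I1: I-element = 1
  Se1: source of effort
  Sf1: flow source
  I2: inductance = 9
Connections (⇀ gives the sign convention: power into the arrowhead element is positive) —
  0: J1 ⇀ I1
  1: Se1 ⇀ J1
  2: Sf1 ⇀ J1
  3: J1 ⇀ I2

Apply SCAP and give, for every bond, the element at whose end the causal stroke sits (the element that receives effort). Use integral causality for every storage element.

b1 stroke→J1  (Se1: effort source, stroke at far end)
b2 stroke→Sf1  (Sf1 (Sf) sets flow on bond)
b0 stroke→I1  (J1 effort already set via bond 1)
b3 stroke→I2  (J1 effort already set via bond 1)

#0 stroke at I1
#1 stroke at J1
#2 stroke at Sf1
#3 stroke at I2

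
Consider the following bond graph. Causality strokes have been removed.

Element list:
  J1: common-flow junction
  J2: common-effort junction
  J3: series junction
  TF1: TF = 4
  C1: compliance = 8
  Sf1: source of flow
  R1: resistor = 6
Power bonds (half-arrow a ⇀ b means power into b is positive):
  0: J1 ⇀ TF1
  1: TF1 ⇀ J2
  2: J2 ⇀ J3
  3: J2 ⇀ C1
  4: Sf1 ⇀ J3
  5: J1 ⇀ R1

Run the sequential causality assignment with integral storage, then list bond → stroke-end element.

#4 →Sf1  (Sf1 fixes flow; stroke at Sf1)
#2 →J3  (J3 flow already set via bond 4)
#3 →J2  (C1: C, integral causality)
#1 →TF1  (J2 effort already set via bond 3)
#0 →J1  (TF1 one-in-one-out from 1)
#5 →R1  (J1: last free bond brings flow in)

#0 |J1
#1 |TF1
#2 |J3
#3 |J2
#4 |Sf1
#5 |R1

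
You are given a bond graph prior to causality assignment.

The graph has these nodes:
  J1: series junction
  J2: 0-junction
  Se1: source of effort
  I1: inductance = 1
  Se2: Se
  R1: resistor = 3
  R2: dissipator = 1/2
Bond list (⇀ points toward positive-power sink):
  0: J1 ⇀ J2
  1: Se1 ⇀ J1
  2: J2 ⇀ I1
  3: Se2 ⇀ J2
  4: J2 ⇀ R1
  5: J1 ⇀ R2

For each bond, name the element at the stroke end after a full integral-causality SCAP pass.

bond 1 |J1  (Se1: effort source, stroke at far end)
bond 3 |J2  (Se2 fixes effort; stroke away)
bond 0 |J1  (J2: bond 3 brought effort, rest push out)
bond 2 |I1  (J2 effort already set via bond 3)
bond 4 |R1  (common-e at J2 fixed by 3)
bond 5 |R2  (only one flow-in slot at J1)

#0 stroke at J1
#1 stroke at J1
#2 stroke at I1
#3 stroke at J2
#4 stroke at R1
#5 stroke at R2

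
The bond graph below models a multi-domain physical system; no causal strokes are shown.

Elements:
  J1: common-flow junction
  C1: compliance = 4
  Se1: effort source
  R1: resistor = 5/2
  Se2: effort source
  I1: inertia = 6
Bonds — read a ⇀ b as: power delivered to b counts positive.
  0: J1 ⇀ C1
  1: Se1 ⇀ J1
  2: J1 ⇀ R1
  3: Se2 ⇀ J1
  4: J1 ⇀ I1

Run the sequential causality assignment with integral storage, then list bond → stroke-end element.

β0 stroke→J1
β1 stroke→J1
β2 stroke→J1
β3 stroke→J1
β4 stroke→I1

b1 →J1  (Se1 (Se) sets effort on bond)
b3 →J1  (Se2: effort source, stroke at far end)
b0 →J1  (C1 integral (e out))
b4 →I1  (I1 outputs flow p/I1)
b2 →J1  (J1 flow already set via bond 4)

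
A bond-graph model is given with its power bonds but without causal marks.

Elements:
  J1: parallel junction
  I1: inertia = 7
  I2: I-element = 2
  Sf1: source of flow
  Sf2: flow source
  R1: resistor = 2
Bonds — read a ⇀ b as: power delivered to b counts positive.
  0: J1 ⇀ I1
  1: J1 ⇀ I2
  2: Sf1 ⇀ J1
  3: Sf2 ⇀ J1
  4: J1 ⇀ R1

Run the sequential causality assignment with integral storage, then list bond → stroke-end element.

b0 stroke→I1
b1 stroke→I2
b2 stroke→Sf1
b3 stroke→Sf2
b4 stroke→J1

b2 |Sf1  (Sf1 fixes flow; stroke at Sf1)
b3 |Sf2  (Sf2: flow source, stroke at near end)
b0 |I1  (prefer integral on I1)
b1 |I2  (I2 integral (f out))
b4 |J1  (J1 needs exactly one e-in)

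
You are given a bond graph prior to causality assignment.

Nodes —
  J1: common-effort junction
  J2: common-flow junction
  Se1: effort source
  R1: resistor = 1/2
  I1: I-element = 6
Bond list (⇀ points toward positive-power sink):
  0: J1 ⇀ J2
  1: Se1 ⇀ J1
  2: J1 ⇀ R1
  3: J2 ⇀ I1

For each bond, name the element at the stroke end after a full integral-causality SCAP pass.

b1 |J1  (Se1 (Se) sets effort on bond)
b0 |J2  (0-jn J1 has e-setter on 1)
b2 |R1  (J1: bond 1 brought effort, rest push out)
b3 |I1  (J2: last free bond brings flow in)

β0 |J2
β1 |J1
β2 |R1
β3 |I1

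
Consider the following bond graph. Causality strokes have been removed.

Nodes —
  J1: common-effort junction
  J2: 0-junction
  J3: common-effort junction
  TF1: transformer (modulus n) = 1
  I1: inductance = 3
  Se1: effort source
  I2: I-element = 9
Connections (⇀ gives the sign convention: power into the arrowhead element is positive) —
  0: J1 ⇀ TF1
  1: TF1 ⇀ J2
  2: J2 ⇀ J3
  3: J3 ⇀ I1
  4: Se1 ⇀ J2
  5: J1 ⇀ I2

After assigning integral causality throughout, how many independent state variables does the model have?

2  (I1, I2 all integral)

#4 stroke at J2  (Se1 fixes effort; stroke away)
#1 stroke at TF1  (common-e at J2 fixed by 4)
#2 stroke at J3  (J2 effort already set via bond 4)
#3 stroke at I1  (0-jn J3 has e-setter on 2)
#0 stroke at J1  (TF1: transformer flips bond 1)
#5 stroke at I2  (J1 effort already set via bond 0)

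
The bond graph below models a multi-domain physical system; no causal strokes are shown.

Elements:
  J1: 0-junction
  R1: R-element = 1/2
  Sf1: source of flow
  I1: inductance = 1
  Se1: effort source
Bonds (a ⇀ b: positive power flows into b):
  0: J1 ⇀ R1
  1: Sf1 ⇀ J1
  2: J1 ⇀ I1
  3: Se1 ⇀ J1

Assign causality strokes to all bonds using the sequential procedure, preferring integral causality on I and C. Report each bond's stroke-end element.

bond 1 stroke at Sf1  (Sf1 (Sf) sets flow on bond)
bond 3 stroke at J1  (source Se1 imposes e)
bond 0 stroke at R1  (J1: bond 3 brought effort, rest push out)
bond 2 stroke at I1  (J1 effort already set via bond 3)

β0 stroke at R1
β1 stroke at Sf1
β2 stroke at I1
β3 stroke at J1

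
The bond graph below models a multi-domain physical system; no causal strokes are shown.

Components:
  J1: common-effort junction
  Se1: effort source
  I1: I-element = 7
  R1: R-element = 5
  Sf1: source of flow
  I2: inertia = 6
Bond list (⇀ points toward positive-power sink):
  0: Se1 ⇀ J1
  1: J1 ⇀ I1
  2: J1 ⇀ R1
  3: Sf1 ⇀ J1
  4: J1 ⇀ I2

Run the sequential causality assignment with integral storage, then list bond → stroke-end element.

#0 stroke at J1  (Se1 fixes effort; stroke away)
#3 stroke at Sf1  (Sf1 fixes flow; stroke at Sf1)
#1 stroke at I1  (J1: bond 0 brought effort, rest push out)
#2 stroke at R1  (J1 effort already set via bond 0)
#4 stroke at I2  (common-e at J1 fixed by 0)

bond 0 →J1
bond 1 →I1
bond 2 →R1
bond 3 →Sf1
bond 4 →I2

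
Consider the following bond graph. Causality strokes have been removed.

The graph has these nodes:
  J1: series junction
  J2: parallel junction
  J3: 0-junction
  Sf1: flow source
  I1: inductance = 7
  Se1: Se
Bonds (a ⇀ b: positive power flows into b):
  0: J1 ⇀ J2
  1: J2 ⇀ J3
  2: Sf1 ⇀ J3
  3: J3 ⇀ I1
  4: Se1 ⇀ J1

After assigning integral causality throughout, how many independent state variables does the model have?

1  (I1 all integral)

#2 →Sf1  (Sf1: flow source, stroke at near end)
#4 →J1  (Se1: effort source, stroke at far end)
#0 →J2  (J1 needs exactly one f-in)
#1 →J3  (0-jn J2 has e-setter on 0)
#3 →I1  (0-jn J3 has e-setter on 1)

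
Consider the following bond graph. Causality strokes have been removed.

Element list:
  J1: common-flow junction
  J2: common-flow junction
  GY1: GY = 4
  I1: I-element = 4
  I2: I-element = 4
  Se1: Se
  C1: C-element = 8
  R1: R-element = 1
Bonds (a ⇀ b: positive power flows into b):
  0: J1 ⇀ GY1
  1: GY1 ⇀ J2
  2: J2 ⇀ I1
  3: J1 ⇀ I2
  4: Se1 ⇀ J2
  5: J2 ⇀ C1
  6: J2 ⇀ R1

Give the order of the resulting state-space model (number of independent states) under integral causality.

3  (C1, I1, I2 all integral)

β4 →J2  (source Se1 imposes e)
β2 →I1  (prefer integral on I1)
β1 →J2  (1-jn J2 has f-setter on 2)
β5 →J2  (1-jn J2 has f-setter on 2)
β6 →J2  (1-jn J2 has f-setter on 2)
β0 →J1  (GY1: gyrator matches bond 1)
β3 →I2  (only one flow-in slot at J1)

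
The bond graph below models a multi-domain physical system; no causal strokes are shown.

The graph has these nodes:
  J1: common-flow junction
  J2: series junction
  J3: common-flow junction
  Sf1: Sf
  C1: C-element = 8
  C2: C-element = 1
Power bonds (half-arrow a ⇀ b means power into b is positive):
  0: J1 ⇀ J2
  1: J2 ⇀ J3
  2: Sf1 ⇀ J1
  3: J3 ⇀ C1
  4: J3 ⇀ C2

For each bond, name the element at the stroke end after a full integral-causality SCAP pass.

bond 0 stroke at J1
bond 1 stroke at J2
bond 2 stroke at Sf1
bond 3 stroke at J3
bond 4 stroke at J3

#2 stroke at Sf1  (Sf1: flow source, stroke at near end)
#0 stroke at J1  (J1 flow already set via bond 2)
#1 stroke at J2  (J2 flow already set via bond 0)
#3 stroke at J3  (1-jn J3 has f-setter on 1)
#4 stroke at J3  (1-jn J3 has f-setter on 1)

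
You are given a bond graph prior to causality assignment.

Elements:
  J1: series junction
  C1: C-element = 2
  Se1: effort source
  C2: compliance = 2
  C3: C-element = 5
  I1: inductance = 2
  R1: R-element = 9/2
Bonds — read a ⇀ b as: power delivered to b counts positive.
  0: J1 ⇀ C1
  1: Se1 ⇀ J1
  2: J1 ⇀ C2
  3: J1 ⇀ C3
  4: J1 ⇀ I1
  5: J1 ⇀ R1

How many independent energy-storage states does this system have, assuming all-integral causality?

4  (C1, C2, C3, I1 all integral)

bond 1 →J1  (source Se1 imposes e)
bond 0 →J1  (C1 integral (e out))
bond 2 →J1  (C2: C, integral causality)
bond 3 →J1  (prefer integral on C3)
bond 4 →I1  (I1: I, integral causality)
bond 5 →J1  (common-f at J1 fixed by 4)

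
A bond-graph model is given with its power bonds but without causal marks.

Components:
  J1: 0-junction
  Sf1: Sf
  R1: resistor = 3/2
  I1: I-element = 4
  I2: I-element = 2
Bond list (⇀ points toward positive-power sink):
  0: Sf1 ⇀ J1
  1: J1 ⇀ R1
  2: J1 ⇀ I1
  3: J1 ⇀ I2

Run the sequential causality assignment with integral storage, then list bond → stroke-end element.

β0 stroke→Sf1
β1 stroke→J1
β2 stroke→I1
β3 stroke→I2

bond 0 →Sf1  (Sf1: flow source, stroke at near end)
bond 2 →I1  (I1 outputs flow p/I1)
bond 3 →I2  (I2 outputs flow p/I2)
bond 1 →J1  (only one effort-in slot at J1)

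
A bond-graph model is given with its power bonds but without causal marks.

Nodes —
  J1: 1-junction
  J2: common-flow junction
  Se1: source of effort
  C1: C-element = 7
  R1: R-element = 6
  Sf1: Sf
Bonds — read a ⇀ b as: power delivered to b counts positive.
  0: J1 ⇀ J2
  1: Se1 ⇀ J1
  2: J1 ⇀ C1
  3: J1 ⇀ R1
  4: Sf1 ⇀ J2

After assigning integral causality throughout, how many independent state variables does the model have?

b1 |J1  (Se1: effort source, stroke at far end)
b4 |Sf1  (Sf1 fixes flow; stroke at Sf1)
b0 |J2  (J2: bond 4 brought flow, rest push out)
b2 |J1  (J1: bond 0 brought flow, rest push out)
b3 |J1  (J1 flow already set via bond 0)

1  (C1 all integral)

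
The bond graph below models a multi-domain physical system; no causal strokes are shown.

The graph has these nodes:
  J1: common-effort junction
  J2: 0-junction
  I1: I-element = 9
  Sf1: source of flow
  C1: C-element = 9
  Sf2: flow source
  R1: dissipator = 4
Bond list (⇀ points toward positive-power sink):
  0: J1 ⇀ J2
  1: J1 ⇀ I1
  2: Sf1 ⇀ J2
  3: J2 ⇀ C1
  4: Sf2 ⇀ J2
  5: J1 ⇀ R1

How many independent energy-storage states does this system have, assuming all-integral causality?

2  (C1, I1 all integral)

β2 stroke at Sf1  (Sf1: flow source, stroke at near end)
β4 stroke at Sf2  (source Sf2 imposes f)
β1 stroke at I1  (I1 outputs flow p/I1)
β3 stroke at J2  (C1 outputs effort q/C1)
β0 stroke at J1  (J2 effort already set via bond 3)
β5 stroke at R1  (J1 effort already set via bond 0)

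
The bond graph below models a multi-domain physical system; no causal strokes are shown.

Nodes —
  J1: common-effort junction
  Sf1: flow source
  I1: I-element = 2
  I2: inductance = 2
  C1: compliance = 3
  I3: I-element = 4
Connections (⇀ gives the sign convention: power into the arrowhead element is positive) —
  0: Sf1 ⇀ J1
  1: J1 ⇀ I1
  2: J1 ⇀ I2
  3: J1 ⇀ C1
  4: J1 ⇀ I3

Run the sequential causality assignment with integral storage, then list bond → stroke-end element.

b0 stroke→Sf1
b1 stroke→I1
b2 stroke→I2
b3 stroke→J1
b4 stroke→I3

#0 stroke→Sf1  (Sf1 (Sf) sets flow on bond)
#1 stroke→I1  (I1 outputs flow p/I1)
#2 stroke→I2  (prefer integral on I2)
#3 stroke→J1  (prefer integral on C1)
#4 stroke→I3  (common-e at J1 fixed by 3)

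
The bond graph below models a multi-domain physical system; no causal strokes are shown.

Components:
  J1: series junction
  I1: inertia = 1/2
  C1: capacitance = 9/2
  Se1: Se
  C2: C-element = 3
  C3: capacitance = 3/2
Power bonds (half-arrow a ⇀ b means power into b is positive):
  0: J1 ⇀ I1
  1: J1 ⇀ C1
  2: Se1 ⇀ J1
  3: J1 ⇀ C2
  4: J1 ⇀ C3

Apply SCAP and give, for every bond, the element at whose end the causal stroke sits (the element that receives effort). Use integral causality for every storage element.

bond 0 |I1
bond 1 |J1
bond 2 |J1
bond 3 |J1
bond 4 |J1

β2 stroke→J1  (source Se1 imposes e)
β0 stroke→I1  (prefer integral on I1)
β1 stroke→J1  (J1 flow already set via bond 0)
β3 stroke→J1  (J1 flow already set via bond 0)
β4 stroke→J1  (common-f at J1 fixed by 0)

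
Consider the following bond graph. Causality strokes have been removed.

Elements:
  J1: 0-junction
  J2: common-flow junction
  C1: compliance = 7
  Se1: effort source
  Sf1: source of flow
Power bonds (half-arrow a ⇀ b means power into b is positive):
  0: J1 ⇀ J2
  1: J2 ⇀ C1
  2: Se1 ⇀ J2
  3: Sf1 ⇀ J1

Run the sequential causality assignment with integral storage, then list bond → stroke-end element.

bond 2 |J2  (Se1: effort source, stroke at far end)
bond 3 |Sf1  (source Sf1 imposes f)
bond 0 |J1  (J1: last free bond brings effort in)
bond 1 |J2  (J2: bond 0 brought flow, rest push out)

b0 stroke at J1
b1 stroke at J2
b2 stroke at J2
b3 stroke at Sf1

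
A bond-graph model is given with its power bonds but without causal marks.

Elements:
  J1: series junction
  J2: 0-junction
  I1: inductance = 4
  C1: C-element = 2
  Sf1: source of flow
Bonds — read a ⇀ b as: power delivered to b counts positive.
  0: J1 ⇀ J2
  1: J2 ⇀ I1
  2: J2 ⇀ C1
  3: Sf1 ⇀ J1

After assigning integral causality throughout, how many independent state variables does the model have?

bond 3 stroke→Sf1  (Sf1 (Sf) sets flow on bond)
bond 0 stroke→J1  (1-jn J1 has f-setter on 3)
bond 1 stroke→I1  (I1 outputs flow p/I1)
bond 2 stroke→J2  (only one effort-in slot at J2)

2  (C1, I1 all integral)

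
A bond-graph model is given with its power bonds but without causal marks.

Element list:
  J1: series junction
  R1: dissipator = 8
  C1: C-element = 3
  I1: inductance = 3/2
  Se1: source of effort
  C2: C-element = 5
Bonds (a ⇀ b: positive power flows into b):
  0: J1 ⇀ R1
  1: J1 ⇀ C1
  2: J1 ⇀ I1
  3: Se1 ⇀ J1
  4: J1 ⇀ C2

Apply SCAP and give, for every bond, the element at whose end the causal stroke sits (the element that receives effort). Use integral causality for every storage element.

β0 stroke at J1
β1 stroke at J1
β2 stroke at I1
β3 stroke at J1
β4 stroke at J1

bond 3 stroke at J1  (Se1: effort source, stroke at far end)
bond 1 stroke at J1  (prefer integral on C1)
bond 2 stroke at I1  (I1: I, integral causality)
bond 0 stroke at J1  (J1: bond 2 brought flow, rest push out)
bond 4 stroke at J1  (J1 flow already set via bond 2)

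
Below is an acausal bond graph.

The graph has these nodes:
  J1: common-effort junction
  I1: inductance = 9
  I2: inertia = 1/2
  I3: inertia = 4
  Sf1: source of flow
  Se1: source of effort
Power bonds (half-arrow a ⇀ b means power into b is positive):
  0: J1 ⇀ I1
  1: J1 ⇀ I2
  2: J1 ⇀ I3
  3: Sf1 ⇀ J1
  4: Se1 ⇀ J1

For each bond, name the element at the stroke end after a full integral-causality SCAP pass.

bond 3 |Sf1  (source Sf1 imposes f)
bond 4 |J1  (Se1 fixes effort; stroke away)
bond 0 |I1  (0-jn J1 has e-setter on 4)
bond 1 |I2  (J1 effort already set via bond 4)
bond 2 |I3  (J1 effort already set via bond 4)

#0 →I1
#1 →I2
#2 →I3
#3 →Sf1
#4 →J1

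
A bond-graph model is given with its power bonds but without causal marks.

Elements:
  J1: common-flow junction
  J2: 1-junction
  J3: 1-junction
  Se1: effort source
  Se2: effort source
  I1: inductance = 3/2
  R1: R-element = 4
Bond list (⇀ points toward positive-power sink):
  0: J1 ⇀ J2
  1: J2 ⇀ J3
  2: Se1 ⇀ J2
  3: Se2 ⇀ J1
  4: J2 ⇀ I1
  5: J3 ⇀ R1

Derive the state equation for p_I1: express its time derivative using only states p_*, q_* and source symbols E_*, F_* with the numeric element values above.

dp_I1/dt = E_Se1 + E_Se2 - 8*p_I1/3

b2 |J2  (Se1 (Se) sets effort on bond)
b3 |J1  (source Se2 imposes e)
b0 |J2  (J1 needs exactly one f-in)
b4 |I1  (I1 outputs flow p/I1)
b1 |J2  (J2 flow already set via bond 4)
b5 |J3  (common-f at J3 fixed by 1)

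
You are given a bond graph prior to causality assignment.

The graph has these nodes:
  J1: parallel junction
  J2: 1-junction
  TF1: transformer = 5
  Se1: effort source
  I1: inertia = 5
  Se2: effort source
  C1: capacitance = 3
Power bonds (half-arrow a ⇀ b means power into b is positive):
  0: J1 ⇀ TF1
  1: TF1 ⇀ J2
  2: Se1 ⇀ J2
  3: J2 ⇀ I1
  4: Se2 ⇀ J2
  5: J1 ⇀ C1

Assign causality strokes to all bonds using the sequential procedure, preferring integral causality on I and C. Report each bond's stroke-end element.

β2 |J2  (source Se1 imposes e)
β4 |J2  (Se2: effort source, stroke at far end)
β3 |I1  (prefer integral on I1)
β1 |J2  (J2: bond 3 brought flow, rest push out)
β0 |TF1  (through TF1, causality passes straight; one stroke at TF1)
β5 |J1  (only one effort-in slot at J1)

β0 →TF1
β1 →J2
β2 →J2
β3 →I1
β4 →J2
β5 →J1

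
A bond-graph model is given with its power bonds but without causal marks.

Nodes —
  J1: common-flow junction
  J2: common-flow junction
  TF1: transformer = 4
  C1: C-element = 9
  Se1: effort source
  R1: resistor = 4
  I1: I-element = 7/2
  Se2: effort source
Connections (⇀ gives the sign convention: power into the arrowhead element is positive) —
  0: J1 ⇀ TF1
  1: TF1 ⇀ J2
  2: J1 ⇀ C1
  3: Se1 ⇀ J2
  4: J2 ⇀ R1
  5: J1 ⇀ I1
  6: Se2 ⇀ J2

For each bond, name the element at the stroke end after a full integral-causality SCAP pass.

#3 →J2  (source Se1 imposes e)
#6 →J2  (source Se2 imposes e)
#2 →J1  (C1 outputs effort q/C1)
#5 →I1  (I1 outputs flow p/I1)
#0 →J1  (1-jn J1 has f-setter on 5)
#1 →TF1  (TF TF1: opposite of bond 0)
#4 →J2  (1-jn J2 has f-setter on 1)

β0 stroke at J1
β1 stroke at TF1
β2 stroke at J1
β3 stroke at J2
β4 stroke at J2
β5 stroke at I1
β6 stroke at J2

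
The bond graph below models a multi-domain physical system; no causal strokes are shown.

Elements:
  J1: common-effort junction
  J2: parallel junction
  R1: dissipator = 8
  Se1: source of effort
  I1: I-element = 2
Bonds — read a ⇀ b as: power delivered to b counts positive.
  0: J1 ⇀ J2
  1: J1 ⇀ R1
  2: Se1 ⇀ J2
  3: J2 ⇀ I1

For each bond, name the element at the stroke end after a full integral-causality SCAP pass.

bond 2 →J2  (Se1 (Se) sets effort on bond)
bond 0 →J1  (J2: bond 2 brought effort, rest push out)
bond 3 →I1  (J2: bond 2 brought effort, rest push out)
bond 1 →R1  (J1: bond 0 brought effort, rest push out)

b0 |J1
b1 |R1
b2 |J2
b3 |I1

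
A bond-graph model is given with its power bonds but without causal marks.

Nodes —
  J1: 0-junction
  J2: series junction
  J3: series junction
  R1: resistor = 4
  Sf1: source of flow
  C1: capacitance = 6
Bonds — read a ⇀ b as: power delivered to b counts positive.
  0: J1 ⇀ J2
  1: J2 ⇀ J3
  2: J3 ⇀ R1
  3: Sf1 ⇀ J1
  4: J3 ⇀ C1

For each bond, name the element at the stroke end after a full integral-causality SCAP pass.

β3 →Sf1  (Sf1 fixes flow; stroke at Sf1)
β0 →J1  (only one effort-in slot at J1)
β1 →J2  (1-jn J2 has f-setter on 0)
β2 →J3  (J3 flow already set via bond 1)
β4 →J3  (J3: bond 1 brought flow, rest push out)

b0 stroke at J1
b1 stroke at J2
b2 stroke at J3
b3 stroke at Sf1
b4 stroke at J3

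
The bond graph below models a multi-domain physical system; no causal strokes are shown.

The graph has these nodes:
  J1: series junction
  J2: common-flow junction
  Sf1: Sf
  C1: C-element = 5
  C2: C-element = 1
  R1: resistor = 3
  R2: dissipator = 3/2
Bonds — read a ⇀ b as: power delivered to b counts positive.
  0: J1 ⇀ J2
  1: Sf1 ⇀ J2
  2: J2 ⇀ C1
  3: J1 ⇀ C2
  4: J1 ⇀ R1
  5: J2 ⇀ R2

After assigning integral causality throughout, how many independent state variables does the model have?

2  (C1, C2 all integral)

b1 stroke→Sf1  (Sf1: flow source, stroke at near end)
b0 stroke→J2  (1-jn J2 has f-setter on 1)
b2 stroke→J2  (1-jn J2 has f-setter on 1)
b5 stroke→J2  (J2: bond 1 brought flow, rest push out)
b3 stroke→J1  (J1: bond 0 brought flow, rest push out)
b4 stroke→J1  (1-jn J1 has f-setter on 0)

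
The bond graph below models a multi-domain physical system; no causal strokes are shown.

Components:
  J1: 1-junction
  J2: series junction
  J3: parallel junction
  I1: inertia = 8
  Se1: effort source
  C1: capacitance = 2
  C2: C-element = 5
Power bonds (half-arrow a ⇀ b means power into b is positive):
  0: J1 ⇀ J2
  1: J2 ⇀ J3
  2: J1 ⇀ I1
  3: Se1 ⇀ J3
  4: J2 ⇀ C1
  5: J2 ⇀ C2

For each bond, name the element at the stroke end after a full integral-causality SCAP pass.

β0 stroke at J1
β1 stroke at J2
β2 stroke at I1
β3 stroke at J3
β4 stroke at J2
β5 stroke at J2

#3 |J3  (Se1 fixes effort; stroke away)
#1 |J2  (J3 effort already set via bond 3)
#2 |I1  (I1: I, integral causality)
#0 |J1  (common-f at J1 fixed by 2)
#4 |J2  (J2 flow already set via bond 0)
#5 |J2  (common-f at J2 fixed by 0)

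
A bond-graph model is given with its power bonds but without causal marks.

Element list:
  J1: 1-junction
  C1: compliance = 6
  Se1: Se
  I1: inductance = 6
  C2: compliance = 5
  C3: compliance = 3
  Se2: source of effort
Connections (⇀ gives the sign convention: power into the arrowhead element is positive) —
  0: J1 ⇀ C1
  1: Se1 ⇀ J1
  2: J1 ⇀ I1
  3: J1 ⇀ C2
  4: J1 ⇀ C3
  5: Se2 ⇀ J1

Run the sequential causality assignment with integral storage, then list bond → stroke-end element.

b1 |J1  (source Se1 imposes e)
b5 |J1  (Se2: effort source, stroke at far end)
b0 |J1  (C1 integral (e out))
b2 |I1  (I1 outputs flow p/I1)
b3 |J1  (J1 flow already set via bond 2)
b4 |J1  (J1 flow already set via bond 2)

β0 stroke at J1
β1 stroke at J1
β2 stroke at I1
β3 stroke at J1
β4 stroke at J1
β5 stroke at J1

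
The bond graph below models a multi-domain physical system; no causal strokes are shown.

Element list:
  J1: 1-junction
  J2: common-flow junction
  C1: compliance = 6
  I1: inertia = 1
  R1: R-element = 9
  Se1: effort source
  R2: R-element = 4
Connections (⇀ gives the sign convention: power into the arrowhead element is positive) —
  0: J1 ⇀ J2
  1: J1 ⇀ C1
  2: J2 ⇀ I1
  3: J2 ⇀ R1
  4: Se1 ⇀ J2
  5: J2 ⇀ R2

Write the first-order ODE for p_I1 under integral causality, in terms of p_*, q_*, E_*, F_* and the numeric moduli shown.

dp_I1/dt = E_Se1 - 13*p_I1 - q_C1/6

#4 stroke→J2  (source Se1 imposes e)
#1 stroke→J1  (C1 integral (e out))
#0 stroke→J2  (closing 1-jn rule on J1)
#2 stroke→I1  (prefer integral on I1)
#3 stroke→J2  (1-jn J2 has f-setter on 2)
#5 stroke→J2  (J2: bond 2 brought flow, rest push out)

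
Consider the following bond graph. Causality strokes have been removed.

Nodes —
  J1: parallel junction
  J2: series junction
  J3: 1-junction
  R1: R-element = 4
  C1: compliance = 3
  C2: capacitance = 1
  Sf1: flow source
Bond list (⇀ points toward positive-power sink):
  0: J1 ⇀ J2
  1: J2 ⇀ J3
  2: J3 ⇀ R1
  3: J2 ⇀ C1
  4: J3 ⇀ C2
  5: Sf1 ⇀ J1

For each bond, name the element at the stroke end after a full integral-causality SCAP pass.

β0 stroke→J1
β1 stroke→J2
β2 stroke→J3
β3 stroke→J2
β4 stroke→J3
β5 stroke→Sf1

bond 5 |Sf1  (source Sf1 imposes f)
bond 0 |J1  (J1: last free bond brings effort in)
bond 1 |J2  (J2: bond 0 brought flow, rest push out)
bond 3 |J2  (J2: bond 0 brought flow, rest push out)
bond 2 |J3  (J3: bond 1 brought flow, rest push out)
bond 4 |J3  (J3: bond 1 brought flow, rest push out)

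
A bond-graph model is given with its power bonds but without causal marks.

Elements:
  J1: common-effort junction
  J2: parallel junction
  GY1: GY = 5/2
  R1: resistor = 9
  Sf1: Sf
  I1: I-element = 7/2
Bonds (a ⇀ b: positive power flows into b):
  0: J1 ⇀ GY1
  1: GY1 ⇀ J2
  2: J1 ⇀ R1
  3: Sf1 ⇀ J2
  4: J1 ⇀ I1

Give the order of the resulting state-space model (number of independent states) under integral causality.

1  (I1 all integral)

β3 →Sf1  (Sf1 (Sf) sets flow on bond)
β1 →J2  (J2: last free bond brings effort in)
β0 →J1  (through GY1, causality inverts; strokes same side of GY1)
β2 →R1  (J1 effort already set via bond 0)
β4 →I1  (0-jn J1 has e-setter on 0)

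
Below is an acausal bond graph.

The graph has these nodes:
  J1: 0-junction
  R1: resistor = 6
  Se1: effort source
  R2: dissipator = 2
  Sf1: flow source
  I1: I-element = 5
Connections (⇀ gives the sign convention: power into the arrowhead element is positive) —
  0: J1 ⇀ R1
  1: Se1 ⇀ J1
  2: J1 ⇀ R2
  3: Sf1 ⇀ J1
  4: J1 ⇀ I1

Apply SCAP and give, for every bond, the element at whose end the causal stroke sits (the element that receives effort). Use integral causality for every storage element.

β0 stroke→R1
β1 stroke→J1
β2 stroke→R2
β3 stroke→Sf1
β4 stroke→I1

#1 →J1  (Se1 (Se) sets effort on bond)
#3 →Sf1  (source Sf1 imposes f)
#0 →R1  (J1 effort already set via bond 1)
#2 →R2  (J1 effort already set via bond 1)
#4 →I1  (J1 effort already set via bond 1)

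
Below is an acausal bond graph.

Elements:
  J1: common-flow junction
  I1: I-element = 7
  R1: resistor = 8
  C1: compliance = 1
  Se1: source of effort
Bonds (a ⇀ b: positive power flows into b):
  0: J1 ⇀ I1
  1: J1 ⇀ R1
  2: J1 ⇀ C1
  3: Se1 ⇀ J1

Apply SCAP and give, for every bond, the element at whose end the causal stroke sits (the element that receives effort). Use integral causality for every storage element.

bond 3 stroke→J1  (Se1: effort source, stroke at far end)
bond 0 stroke→I1  (prefer integral on I1)
bond 1 stroke→J1  (J1 flow already set via bond 0)
bond 2 stroke→J1  (J1 flow already set via bond 0)

bond 0 stroke→I1
bond 1 stroke→J1
bond 2 stroke→J1
bond 3 stroke→J1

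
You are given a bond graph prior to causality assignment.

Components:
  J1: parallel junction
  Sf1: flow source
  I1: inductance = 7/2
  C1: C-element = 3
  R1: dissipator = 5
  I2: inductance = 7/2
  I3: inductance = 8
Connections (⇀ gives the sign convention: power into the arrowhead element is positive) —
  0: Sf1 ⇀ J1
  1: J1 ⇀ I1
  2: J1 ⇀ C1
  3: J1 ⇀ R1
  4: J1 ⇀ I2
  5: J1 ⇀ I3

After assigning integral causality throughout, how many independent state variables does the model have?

4  (C1, I1, I2, I3 all integral)

β0 →Sf1  (Sf1 (Sf) sets flow on bond)
β1 →I1  (I1 outputs flow p/I1)
β2 →J1  (C1 integral (e out))
β3 →R1  (0-jn J1 has e-setter on 2)
β4 →I2  (J1: bond 2 brought effort, rest push out)
β5 →I3  (J1: bond 2 brought effort, rest push out)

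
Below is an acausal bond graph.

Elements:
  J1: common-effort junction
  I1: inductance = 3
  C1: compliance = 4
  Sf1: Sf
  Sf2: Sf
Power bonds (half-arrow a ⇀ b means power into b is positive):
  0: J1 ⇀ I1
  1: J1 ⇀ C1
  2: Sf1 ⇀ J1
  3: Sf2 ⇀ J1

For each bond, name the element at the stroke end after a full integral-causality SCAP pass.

β2 →Sf1  (Sf1 fixes flow; stroke at Sf1)
β3 →Sf2  (Sf2: flow source, stroke at near end)
β0 →I1  (I1 integral (f out))
β1 →J1  (only one effort-in slot at J1)

β0 stroke at I1
β1 stroke at J1
β2 stroke at Sf1
β3 stroke at Sf2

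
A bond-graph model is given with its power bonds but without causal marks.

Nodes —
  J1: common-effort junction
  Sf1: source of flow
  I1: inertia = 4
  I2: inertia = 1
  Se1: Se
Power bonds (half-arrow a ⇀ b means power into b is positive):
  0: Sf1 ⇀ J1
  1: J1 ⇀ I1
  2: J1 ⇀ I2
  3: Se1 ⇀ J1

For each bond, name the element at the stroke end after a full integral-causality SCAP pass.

#0 stroke at Sf1  (Sf1 (Sf) sets flow on bond)
#3 stroke at J1  (source Se1 imposes e)
#1 stroke at I1  (J1 effort already set via bond 3)
#2 stroke at I2  (common-e at J1 fixed by 3)

β0 |Sf1
β1 |I1
β2 |I2
β3 |J1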